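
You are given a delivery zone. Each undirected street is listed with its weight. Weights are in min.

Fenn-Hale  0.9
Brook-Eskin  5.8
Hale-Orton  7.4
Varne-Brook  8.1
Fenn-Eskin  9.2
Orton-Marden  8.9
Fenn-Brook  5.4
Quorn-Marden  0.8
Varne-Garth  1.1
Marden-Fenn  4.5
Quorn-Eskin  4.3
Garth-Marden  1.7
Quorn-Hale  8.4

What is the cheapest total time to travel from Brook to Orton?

13.7 min

Enumerating some paths:
Brook–Fenn–Hale–Orton: 5.4+0.9+7.4 = 13.7
Brook–Varne–Garth–Marden–Orton: 8.1+1.1+1.7+8.9 = 19.8
Brook–Fenn–Marden–Orton: 5.4+4.5+8.9 = 18.8
The minimum is 13.7 min via Brook–Fenn–Hale–Orton.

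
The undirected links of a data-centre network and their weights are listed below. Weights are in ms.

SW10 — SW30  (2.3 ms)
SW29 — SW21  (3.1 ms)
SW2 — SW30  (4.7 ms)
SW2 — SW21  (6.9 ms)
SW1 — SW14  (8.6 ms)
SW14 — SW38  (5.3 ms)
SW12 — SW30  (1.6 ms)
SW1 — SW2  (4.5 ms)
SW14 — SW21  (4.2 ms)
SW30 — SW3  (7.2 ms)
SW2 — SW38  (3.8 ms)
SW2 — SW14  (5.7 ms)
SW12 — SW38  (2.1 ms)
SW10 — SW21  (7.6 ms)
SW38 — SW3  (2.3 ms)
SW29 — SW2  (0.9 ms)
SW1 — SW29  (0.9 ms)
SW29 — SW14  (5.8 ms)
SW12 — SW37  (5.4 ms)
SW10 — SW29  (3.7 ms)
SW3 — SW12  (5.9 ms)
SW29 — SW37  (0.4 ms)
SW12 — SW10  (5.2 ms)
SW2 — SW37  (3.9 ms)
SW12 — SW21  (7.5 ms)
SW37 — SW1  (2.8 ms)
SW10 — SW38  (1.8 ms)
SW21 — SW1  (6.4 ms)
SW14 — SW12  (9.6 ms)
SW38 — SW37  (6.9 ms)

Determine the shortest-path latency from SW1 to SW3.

7.9 ms

Candidate routes:
SW1–SW29–SW2–SW38–SW3: 0.9+0.9+3.8+2.3 = 7.9
SW1–SW29–SW10–SW38–SW3: 0.9+3.7+1.8+2.3 = 8.7
Cheapest is SW1–SW29–SW2–SW38–SW3 at 7.9 ms.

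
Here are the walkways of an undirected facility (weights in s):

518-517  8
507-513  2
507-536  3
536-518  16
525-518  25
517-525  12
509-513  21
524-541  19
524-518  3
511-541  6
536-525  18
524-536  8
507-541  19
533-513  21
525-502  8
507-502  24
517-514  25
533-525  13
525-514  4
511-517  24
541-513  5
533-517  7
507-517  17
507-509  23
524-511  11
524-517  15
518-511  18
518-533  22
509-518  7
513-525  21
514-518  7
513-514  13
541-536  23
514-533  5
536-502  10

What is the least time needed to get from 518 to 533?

12 s

Running Dijkstra from 518:
518: 0
524: 3  (via 518)
514: 7  (via 518)
509: 7  (via 518)
517: 8  (via 518)
536: 11  (via 524)
525: 11  (via 514)
533: 12  (via 514)
Shortest route: 518 → 514 → 533 = 12 s.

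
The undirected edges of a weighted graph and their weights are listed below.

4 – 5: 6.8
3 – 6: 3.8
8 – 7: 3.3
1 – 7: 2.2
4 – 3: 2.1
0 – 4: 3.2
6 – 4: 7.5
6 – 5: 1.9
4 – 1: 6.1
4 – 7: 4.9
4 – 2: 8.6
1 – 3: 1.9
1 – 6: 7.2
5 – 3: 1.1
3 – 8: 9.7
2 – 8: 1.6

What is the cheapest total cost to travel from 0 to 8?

Running Dijkstra from 0:
0: 0
4: 3.2  (via 0)
3: 5.3  (via 4)
5: 6.4  (via 3)
1: 7.2  (via 3)
7: 8.1  (via 4)
6: 8.3  (via 5)
8: 11.4  (via 7)
Shortest route: 0 → 4 → 7 → 8 = 11.4.

11.4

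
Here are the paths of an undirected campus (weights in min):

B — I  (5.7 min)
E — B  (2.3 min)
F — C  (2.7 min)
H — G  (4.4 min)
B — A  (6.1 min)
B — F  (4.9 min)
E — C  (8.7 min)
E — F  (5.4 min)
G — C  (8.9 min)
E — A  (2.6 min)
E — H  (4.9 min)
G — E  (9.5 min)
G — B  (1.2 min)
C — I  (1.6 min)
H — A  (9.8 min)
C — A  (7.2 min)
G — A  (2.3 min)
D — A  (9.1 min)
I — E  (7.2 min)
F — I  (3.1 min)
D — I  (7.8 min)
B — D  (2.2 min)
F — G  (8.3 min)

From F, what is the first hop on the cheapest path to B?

Compare a few routes:
F - I - B: 3.1+5.7 = 8.8
F - E - B: 5.4+2.3 = 7.7
F - B: 4.9 = 4.9
The minimum is 4.9 min via F - B.
So from F the first move is to B.

B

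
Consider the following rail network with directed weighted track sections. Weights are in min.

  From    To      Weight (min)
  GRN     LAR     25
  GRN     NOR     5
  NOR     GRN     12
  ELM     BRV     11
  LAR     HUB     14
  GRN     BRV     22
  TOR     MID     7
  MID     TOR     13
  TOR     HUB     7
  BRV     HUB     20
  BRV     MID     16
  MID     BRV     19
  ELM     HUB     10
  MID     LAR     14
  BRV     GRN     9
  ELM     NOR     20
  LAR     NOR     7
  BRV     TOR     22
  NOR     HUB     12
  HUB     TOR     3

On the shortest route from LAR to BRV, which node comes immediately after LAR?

Compare a few routes:
LAR - NOR - HUB - TOR - MID - BRV: 7+12+3+7+19 = 48
LAR - HUB - TOR - MID - BRV: 14+3+7+19 = 43
LAR - NOR - GRN - BRV: 7+12+22 = 41
Cheapest is LAR - NOR - GRN - BRV at 41 min.
So from LAR the first move is to NOR.

NOR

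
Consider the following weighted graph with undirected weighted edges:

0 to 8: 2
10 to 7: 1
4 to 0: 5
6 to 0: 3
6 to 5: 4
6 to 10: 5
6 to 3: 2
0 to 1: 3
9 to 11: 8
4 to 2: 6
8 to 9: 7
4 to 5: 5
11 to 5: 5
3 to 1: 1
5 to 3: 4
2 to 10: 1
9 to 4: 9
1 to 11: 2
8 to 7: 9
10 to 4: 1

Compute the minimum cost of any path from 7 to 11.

Running Dijkstra from 7:
7: 0
10: 1  (via 7)
2: 2  (via 10)
4: 2  (via 10)
6: 6  (via 10)
0: 7  (via 4)
5: 7  (via 4)
3: 8  (via 6)
1: 9  (via 3)
8: 9  (via 7)
9: 11  (via 4)
11: 11  (via 1)
Shortest route: 7–10–6–3–1–11 = 11.

11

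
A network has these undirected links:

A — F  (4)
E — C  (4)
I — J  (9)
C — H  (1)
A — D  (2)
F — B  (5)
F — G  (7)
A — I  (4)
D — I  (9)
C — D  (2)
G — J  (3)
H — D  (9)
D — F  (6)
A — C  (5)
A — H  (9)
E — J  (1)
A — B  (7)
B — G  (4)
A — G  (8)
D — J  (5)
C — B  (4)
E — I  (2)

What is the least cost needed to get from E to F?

10

Candidate routes:
E–J–G–F: 1+3+7 = 11
E–I–A–F: 2+4+4 = 10
E–J–D–F: 1+5+6 = 12
E–J–D–A–F: 1+5+2+4 = 12
The minimum is 10 via E–I–A–F.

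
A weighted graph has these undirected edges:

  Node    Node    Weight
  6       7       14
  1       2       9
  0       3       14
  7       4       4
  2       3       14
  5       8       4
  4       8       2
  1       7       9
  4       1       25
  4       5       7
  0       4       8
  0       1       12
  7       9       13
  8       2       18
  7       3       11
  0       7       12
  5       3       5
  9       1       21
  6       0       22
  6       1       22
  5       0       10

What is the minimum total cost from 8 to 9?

Enumerating some paths:
8 → 4 → 7 → 9: 2+4+13 = 19
8 → 4 → 0 → 7 → 9: 2+8+12+13 = 35
8 → 5 → 3 → 7 → 9: 4+5+11+13 = 33
8 → 5 → 4 → 7 → 9: 4+7+4+13 = 28
The minimum is 19 via 8 → 4 → 7 → 9.

19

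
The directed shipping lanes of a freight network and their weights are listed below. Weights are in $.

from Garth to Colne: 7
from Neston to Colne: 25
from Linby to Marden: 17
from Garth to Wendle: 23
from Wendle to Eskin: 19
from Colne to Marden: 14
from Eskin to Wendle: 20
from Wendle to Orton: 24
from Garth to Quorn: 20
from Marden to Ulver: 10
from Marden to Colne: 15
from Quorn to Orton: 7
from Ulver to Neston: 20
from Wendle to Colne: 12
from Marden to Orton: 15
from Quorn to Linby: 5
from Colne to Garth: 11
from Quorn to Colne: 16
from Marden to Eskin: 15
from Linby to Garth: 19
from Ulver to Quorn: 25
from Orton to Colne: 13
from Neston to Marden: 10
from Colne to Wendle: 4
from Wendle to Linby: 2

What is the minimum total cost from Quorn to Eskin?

$37

Running Dijkstra from Quorn:
Quorn: 0
Linby: 5  (via Quorn)
Orton: 7  (via Quorn)
Colne: 16  (via Quorn)
Wendle: 20  (via Colne)
Marden: 22  (via Linby)
Garth: 24  (via Linby)
Ulver: 32  (via Marden)
Eskin: 37  (via Marden)
Shortest route: Quorn–Linby–Marden–Eskin = $37.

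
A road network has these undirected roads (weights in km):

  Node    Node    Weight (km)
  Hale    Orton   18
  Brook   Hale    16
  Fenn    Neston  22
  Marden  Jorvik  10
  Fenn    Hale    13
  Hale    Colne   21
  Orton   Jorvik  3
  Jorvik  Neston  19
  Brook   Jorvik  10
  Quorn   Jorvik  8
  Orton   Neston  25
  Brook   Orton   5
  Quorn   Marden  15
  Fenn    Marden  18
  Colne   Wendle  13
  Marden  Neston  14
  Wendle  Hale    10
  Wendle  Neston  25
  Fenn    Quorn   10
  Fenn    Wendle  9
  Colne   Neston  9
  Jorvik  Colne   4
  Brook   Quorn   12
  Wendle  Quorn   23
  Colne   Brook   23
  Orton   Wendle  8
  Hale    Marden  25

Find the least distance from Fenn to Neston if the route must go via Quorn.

Shortest Fenn→Quorn: Fenn–Quorn = 10
Shortest Quorn→Neston: Quorn–Jorvik–Colne–Neston = 21
Total via Quorn: 10 + 21 = 31 km.

31 km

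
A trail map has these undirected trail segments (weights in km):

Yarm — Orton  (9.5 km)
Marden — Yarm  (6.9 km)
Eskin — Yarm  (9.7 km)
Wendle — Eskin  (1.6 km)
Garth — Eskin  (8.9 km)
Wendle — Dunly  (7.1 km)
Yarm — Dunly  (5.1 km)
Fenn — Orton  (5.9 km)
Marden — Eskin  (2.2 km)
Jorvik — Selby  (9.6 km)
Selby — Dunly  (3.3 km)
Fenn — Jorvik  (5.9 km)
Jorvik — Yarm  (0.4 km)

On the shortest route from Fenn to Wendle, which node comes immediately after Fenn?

Candidate routes:
Fenn–Jorvik–Yarm–Dunly–Wendle: 5.9+0.4+5.1+7.1 = 18.5
Fenn–Jorvik–Yarm–Marden–Eskin–Wendle: 5.9+0.4+6.9+2.2+1.6 = 17
Fenn–Jorvik–Yarm–Eskin–Wendle: 5.9+0.4+9.7+1.6 = 17.6
Cheapest is Fenn–Jorvik–Yarm–Marden–Eskin–Wendle at 17 km.
So from Fenn the first move is to Jorvik.

Jorvik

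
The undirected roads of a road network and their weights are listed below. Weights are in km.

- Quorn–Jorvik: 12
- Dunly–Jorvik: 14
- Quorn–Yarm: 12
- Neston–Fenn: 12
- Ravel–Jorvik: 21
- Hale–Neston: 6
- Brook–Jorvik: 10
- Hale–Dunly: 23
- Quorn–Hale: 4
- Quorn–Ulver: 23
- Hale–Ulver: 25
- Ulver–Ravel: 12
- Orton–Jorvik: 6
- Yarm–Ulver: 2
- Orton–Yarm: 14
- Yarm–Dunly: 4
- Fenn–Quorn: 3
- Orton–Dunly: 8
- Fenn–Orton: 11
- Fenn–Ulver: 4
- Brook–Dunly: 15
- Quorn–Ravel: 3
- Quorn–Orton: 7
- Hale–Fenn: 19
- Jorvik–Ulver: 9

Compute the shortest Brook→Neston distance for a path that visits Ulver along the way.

Shortest Brook→Ulver: Brook–Jorvik–Ulver = 19
Shortest Ulver→Neston: Ulver–Fenn–Neston = 16
Total via Ulver: 19 + 16 = 35 km.

35 km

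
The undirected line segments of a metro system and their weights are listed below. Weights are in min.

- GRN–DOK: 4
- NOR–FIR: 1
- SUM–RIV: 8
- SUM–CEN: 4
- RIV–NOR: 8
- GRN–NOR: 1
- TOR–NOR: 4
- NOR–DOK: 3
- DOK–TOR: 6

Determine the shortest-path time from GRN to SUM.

Shortest distances from GRN:
GRN: 0
NOR: 1  (via GRN)
FIR: 2  (via NOR)
DOK: 4  (via GRN)
TOR: 5  (via NOR)
RIV: 9  (via NOR)
SUM: 17  (via RIV)
Shortest route: GRN–NOR–RIV–SUM = 17 min.

17 min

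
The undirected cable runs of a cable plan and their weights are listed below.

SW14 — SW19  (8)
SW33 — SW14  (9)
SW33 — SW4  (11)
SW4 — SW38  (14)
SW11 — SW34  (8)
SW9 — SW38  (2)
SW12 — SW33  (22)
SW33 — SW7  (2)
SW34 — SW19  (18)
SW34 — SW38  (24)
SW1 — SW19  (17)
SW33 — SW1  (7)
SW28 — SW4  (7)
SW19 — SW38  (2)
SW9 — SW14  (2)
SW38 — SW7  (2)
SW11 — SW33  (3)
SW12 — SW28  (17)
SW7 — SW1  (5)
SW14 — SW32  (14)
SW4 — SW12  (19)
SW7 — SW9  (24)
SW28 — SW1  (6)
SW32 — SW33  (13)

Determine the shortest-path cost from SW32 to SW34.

Compare a few routes:
SW32 → SW14 → SW33 → SW11 → SW34: 14+9+3+8 = 34
SW32 → SW14 → SW9 → SW38 → SW7 → SW33 → SW11 → SW34: 14+2+2+2+2+3+8 = 33
SW32 → SW33 → SW11 → SW34: 13+3+8 = 24
The minimum is 24 via SW32 → SW33 → SW11 → SW34.

24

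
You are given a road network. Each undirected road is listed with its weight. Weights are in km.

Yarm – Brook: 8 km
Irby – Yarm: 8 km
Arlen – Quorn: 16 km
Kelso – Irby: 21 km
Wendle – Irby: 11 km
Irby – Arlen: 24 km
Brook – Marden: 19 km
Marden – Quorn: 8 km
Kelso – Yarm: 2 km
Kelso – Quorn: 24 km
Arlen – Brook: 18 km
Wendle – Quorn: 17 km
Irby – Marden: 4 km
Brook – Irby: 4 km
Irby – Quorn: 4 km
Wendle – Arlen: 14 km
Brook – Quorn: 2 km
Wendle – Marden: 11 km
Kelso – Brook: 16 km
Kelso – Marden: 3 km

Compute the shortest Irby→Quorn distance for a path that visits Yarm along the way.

Shortest Irby→Yarm: Irby–Yarm = 8
Best Yarm to Quorn: Yarm–Brook–Quorn costing 10
Total via Yarm: 8 + 10 = 18 km.

18 km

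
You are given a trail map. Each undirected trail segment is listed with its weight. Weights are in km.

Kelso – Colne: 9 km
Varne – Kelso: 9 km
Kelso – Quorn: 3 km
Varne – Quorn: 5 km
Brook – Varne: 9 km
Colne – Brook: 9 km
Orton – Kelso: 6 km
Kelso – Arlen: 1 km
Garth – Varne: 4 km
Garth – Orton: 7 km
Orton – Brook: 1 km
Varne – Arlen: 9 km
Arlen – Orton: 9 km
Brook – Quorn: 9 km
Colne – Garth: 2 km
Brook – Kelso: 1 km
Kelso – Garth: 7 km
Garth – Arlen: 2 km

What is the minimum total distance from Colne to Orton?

7 km

Running Dijkstra from Colne:
Colne: 0
Garth: 2  (via Colne)
Arlen: 4  (via Garth)
Kelso: 5  (via Arlen)
Varne: 6  (via Garth)
Brook: 6  (via Kelso)
Orton: 7  (via Brook)
Shortest route: Colne–Garth–Arlen–Kelso–Brook–Orton = 7 km.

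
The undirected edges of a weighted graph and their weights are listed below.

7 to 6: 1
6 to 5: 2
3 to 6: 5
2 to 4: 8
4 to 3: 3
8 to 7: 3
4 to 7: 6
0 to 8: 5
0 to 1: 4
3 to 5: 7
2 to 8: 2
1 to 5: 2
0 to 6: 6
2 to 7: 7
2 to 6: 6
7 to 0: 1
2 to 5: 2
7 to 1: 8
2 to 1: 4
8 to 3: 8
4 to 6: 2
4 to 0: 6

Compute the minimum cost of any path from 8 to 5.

Compare a few routes:
8–0–7–6–5: 5+1+1+2 = 9
8–2–1–5: 2+4+2 = 8
8–7–6–5: 3+1+2 = 6
8–2–5: 2+2 = 4
Cheapest is 8–2–5 at 4.

4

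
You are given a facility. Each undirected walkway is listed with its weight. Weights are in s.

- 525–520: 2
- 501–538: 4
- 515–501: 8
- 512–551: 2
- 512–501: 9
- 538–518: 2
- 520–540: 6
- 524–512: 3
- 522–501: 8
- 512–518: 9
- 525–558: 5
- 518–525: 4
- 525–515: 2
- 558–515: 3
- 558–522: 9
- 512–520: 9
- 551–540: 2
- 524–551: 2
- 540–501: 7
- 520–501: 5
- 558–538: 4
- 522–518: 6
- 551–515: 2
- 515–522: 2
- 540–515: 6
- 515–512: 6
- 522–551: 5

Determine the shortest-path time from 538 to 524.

11 s

Enumerating some paths:
538 → 558 → 515 → 551 → 524: 4+3+2+2 = 11
538 → 518 → 525 → 515 → 551 → 524: 2+4+2+2+2 = 12
538 → 558 → 515 → 551 → 512 → 524: 4+3+2+2+3 = 14
The minimum is 11 s via 538 → 558 → 515 → 551 → 524.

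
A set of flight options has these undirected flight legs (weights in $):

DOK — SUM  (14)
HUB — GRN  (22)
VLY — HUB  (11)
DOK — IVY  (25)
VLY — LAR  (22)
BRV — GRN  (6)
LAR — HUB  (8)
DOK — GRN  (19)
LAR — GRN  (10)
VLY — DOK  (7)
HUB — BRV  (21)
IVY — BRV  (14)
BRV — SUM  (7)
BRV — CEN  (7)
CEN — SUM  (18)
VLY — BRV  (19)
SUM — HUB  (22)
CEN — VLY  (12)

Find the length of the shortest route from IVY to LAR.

$30

Compare a few routes:
IVY → BRV → GRN → LAR: 14+6+10 = 30
IVY → BRV → HUB → LAR: 14+21+8 = 43
Cheapest is IVY → BRV → GRN → LAR at $30.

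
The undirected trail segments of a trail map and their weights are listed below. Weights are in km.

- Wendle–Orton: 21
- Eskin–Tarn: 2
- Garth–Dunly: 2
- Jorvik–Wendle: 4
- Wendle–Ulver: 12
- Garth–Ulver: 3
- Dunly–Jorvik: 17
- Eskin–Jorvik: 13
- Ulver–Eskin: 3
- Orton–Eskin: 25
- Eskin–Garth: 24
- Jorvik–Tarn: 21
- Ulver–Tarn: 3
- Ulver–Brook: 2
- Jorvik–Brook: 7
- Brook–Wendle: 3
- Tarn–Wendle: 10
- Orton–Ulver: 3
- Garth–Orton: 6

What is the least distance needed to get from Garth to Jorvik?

12 km

Settle nodes by increasing distance from Garth:
Garth: 0
Dunly: 2  (via Garth)
Ulver: 3  (via Garth)
Brook: 5  (via Ulver)
Tarn: 6  (via Ulver)
Orton: 6  (via Garth)
Eskin: 6  (via Ulver)
Wendle: 8  (via Brook)
Jorvik: 12  (via Brook)
Shortest route: Garth–Ulver–Brook–Jorvik = 12 km.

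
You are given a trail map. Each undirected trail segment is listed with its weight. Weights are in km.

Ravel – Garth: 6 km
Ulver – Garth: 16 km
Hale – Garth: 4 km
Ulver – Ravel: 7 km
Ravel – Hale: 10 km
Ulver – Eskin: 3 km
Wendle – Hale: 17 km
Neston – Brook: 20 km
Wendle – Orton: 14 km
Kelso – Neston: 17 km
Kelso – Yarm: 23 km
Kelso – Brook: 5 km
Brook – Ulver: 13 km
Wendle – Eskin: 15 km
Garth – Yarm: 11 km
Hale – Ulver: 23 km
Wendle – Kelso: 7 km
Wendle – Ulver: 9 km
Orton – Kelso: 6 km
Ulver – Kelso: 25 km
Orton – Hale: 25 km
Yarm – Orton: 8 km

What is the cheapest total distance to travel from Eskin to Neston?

36 km

Shortest distances from Eskin:
Eskin: 0
Ulver: 3  (via Eskin)
Ravel: 10  (via Ulver)
Wendle: 12  (via Ulver)
Garth: 16  (via Ravel)
Brook: 16  (via Ulver)
Kelso: 19  (via Wendle)
Hale: 20  (via Ravel)
Orton: 25  (via Kelso)
Yarm: 27  (via Garth)
Neston: 36  (via Brook)
Shortest route: Eskin–Ulver–Brook–Neston = 36 km.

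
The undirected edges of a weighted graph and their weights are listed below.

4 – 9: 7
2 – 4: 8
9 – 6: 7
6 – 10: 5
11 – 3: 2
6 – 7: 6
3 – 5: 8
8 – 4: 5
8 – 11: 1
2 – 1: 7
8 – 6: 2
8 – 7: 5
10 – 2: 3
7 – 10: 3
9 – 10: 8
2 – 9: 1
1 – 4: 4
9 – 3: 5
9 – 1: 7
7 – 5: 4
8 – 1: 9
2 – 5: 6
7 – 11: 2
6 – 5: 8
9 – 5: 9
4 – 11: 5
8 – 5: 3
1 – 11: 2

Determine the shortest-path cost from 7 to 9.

Shortest distances from 7:
7: 0
11: 2  (via 7)
8: 3  (via 11)
10: 3  (via 7)
1: 4  (via 11)
3: 4  (via 11)
5: 4  (via 7)
6: 5  (via 8)
2: 6  (via 10)
4: 7  (via 11)
9: 7  (via 2)
Shortest route: 7 → 10 → 2 → 9 = 7.

7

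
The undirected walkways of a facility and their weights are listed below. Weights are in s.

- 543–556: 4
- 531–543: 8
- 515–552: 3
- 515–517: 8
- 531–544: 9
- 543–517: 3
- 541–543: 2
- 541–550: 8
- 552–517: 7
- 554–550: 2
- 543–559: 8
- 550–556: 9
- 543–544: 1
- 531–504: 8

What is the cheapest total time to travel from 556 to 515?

15 s

Shortest distances from 556:
556: 0
543: 4  (via 556)
544: 5  (via 543)
541: 6  (via 543)
517: 7  (via 543)
550: 9  (via 556)
554: 11  (via 550)
531: 12  (via 543)
559: 12  (via 543)
552: 14  (via 517)
515: 15  (via 517)
Shortest route: 556–543–517–515 = 15 s.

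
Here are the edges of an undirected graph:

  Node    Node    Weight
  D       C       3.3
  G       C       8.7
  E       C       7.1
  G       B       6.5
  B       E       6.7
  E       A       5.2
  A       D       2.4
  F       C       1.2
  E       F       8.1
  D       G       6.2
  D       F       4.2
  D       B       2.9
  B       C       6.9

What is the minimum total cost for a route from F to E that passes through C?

8.3

Shortest F→C: F–C = 1.2
Shortest C→E: C–E = 7.1
Total via C: 1.2 + 7.1 = 8.3.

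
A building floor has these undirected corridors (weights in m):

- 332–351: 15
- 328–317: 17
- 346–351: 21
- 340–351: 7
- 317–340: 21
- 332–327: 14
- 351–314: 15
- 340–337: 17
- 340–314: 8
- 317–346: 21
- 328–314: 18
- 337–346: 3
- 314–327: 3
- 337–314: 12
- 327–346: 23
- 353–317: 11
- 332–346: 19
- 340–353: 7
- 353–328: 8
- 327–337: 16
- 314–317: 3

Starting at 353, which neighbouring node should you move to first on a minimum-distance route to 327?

Enumerating some paths:
353 - 340 - 314 - 327: 7+8+3 = 18
353 - 317 - 314 - 327: 11+3+3 = 17
353 - 328 - 314 - 327: 8+18+3 = 29
Cheapest is 353 - 317 - 314 - 327 at 17 m.
So from 353 the first move is to 317.

317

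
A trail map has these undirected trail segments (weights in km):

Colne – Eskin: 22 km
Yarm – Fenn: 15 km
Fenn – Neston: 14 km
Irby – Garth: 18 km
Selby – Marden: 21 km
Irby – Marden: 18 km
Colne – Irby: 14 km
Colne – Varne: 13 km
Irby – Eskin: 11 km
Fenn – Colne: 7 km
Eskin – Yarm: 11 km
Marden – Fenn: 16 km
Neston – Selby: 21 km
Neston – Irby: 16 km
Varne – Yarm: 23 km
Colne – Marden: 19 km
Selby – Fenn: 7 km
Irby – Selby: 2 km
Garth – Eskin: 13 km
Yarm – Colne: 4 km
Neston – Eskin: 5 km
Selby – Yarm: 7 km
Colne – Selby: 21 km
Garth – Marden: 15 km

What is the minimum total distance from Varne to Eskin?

Settle nodes by increasing distance from Varne:
Varne: 0
Colne: 13  (via Varne)
Yarm: 17  (via Colne)
Fenn: 20  (via Colne)
Selby: 24  (via Yarm)
Irby: 26  (via Selby)
Eskin: 28  (via Yarm)
Shortest route: Varne → Colne → Yarm → Eskin = 28 km.

28 km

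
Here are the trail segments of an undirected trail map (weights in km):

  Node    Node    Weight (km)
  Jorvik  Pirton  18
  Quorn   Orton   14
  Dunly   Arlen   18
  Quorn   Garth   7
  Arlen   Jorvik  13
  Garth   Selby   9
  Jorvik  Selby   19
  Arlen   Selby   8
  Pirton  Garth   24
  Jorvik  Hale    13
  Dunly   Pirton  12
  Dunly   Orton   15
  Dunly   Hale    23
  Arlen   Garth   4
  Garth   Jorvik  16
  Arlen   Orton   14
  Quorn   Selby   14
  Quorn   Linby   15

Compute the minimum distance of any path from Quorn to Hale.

36 km

Candidate routes:
Quorn - Garth - Jorvik - Hale: 7+16+13 = 36
Quorn - Garth - Arlen - Jorvik - Hale: 7+4+13+13 = 37
Quorn - Selby - Jorvik - Hale: 14+19+13 = 46
The minimum is 36 km via Quorn - Garth - Jorvik - Hale.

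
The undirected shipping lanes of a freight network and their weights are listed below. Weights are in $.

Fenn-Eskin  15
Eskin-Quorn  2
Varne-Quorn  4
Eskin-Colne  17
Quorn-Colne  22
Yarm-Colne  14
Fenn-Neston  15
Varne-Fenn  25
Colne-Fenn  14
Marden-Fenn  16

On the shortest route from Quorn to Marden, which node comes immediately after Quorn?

Eskin

Enumerating some paths:
Quorn - Varne - Fenn - Marden: 4+25+16 = 45
Quorn - Eskin - Colne - Fenn - Marden: 2+17+14+16 = 49
Quorn - Eskin - Fenn - Marden: 2+15+16 = 33
Cheapest is Quorn - Eskin - Fenn - Marden at $33.
So from Quorn the first move is to Eskin.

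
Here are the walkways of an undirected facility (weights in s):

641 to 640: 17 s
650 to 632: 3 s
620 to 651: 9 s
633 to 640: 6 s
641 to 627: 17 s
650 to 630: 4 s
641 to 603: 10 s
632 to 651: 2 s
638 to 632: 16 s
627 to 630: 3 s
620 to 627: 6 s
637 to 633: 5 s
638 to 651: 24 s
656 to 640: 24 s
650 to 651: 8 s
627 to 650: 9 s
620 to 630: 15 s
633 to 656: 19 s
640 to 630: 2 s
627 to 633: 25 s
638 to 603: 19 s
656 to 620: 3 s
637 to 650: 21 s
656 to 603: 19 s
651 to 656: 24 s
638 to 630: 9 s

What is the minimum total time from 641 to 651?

Compare a few routes:
641 → 627 → 630 → 650 → 632 → 651: 17+3+4+3+2 = 29
641 → 640 → 630 → 650 → 632 → 651: 17+2+4+3+2 = 28
641 → 627 → 650 → 632 → 651: 17+9+3+2 = 31
641 → 640 → 630 → 650 → 651: 17+2+4+8 = 31
Cheapest is 641 → 640 → 630 → 650 → 632 → 651 at 28 s.

28 s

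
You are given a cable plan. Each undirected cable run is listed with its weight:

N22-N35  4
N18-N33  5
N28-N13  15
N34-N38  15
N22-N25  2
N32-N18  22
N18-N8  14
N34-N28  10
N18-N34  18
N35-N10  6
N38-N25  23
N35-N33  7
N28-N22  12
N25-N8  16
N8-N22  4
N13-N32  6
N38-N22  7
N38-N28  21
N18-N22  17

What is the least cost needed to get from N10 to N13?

Compare a few routes:
N10 - N35 - N22 - N38 - N28 - N13: 6+4+7+21+15 = 53
N10 - N35 - N22 - N28 - N13: 6+4+12+15 = 37
N10 - N35 - N33 - N18 - N32 - N13: 6+7+5+22+6 = 46
Cheapest is N10 - N35 - N22 - N28 - N13 at 37.

37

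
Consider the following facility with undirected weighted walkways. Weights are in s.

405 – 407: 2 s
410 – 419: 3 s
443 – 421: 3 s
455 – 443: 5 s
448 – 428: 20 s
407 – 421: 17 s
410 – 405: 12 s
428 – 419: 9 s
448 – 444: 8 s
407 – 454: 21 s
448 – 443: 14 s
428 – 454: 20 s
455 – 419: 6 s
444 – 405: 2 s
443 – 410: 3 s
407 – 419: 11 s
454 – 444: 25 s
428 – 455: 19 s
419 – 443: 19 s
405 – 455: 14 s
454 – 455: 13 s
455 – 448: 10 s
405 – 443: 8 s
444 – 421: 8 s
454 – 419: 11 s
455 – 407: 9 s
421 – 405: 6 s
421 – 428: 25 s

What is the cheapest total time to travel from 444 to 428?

Compare a few routes:
444–405–407–419–428: 2+2+11+9 = 24
444–405–443–410–419–428: 2+8+3+3+9 = 25
Cheapest is 444–405–407–419–428 at 24 s.

24 s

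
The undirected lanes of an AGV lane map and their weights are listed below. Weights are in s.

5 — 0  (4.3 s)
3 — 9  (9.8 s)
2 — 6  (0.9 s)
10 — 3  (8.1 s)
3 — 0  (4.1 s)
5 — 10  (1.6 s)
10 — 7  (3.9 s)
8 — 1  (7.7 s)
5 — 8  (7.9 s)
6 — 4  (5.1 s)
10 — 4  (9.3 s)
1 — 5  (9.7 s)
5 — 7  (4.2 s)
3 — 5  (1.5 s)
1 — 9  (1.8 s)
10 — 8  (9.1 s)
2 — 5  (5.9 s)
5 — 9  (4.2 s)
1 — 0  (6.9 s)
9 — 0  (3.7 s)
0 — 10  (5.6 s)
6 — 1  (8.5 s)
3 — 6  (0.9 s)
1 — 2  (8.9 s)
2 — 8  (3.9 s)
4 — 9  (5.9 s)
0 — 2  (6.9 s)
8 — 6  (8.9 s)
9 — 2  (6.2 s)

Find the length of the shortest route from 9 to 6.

6.6 s

Enumerating some paths:
9–5–3–6: 4.2+1.5+0.9 = 6.6
9–2–6: 6.2+0.9 = 7.1
Cheapest is 9–5–3–6 at 6.6 s.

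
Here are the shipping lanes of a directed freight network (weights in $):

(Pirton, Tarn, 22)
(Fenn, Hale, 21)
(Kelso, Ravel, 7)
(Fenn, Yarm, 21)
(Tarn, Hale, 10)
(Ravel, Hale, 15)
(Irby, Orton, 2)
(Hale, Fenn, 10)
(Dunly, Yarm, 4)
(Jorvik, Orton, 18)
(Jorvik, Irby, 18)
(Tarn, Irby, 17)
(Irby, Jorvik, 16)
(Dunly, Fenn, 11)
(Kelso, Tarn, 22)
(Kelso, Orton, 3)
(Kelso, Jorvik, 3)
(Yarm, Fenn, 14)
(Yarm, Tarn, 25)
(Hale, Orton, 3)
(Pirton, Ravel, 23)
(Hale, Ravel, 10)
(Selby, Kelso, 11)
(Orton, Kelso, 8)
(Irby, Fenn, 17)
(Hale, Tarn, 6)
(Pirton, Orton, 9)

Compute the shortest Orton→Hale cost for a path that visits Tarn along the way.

Shortest Orton→Tarn: Orton–Kelso–Tarn = 30
Shortest Tarn→Hale: Tarn–Hale = 10
Total via Tarn: 30 + 10 = $40.

$40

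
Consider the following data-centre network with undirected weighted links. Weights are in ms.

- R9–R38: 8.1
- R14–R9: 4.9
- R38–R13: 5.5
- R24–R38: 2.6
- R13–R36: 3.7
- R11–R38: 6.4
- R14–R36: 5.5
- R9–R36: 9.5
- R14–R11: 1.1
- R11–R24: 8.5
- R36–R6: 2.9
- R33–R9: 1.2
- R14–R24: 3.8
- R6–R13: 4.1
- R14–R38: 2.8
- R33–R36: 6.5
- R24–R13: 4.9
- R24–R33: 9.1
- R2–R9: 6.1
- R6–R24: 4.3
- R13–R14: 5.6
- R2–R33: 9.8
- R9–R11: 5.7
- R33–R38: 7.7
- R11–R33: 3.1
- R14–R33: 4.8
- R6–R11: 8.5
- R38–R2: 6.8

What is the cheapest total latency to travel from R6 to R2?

Candidate routes:
R6 → R13 → R38 → R2: 4.1+5.5+6.8 = 16.4
R6 → R36 → R33 → R9 → R2: 2.9+6.5+1.2+6.1 = 16.7
R6 → R24 → R38 → R2: 4.3+2.6+6.8 = 13.7
The minimum is 13.7 ms via R6 → R24 → R38 → R2.

13.7 ms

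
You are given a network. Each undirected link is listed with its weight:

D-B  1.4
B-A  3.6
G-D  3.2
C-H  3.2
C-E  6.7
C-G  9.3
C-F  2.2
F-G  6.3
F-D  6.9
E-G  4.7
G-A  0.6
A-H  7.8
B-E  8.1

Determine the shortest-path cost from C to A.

Enumerating some paths:
C - F - G - A: 2.2+6.3+0.6 = 9.1
C - G - A: 9.3+0.6 = 9.9
C - H - A: 3.2+7.8 = 11
Cheapest is C - F - G - A at 9.1.

9.1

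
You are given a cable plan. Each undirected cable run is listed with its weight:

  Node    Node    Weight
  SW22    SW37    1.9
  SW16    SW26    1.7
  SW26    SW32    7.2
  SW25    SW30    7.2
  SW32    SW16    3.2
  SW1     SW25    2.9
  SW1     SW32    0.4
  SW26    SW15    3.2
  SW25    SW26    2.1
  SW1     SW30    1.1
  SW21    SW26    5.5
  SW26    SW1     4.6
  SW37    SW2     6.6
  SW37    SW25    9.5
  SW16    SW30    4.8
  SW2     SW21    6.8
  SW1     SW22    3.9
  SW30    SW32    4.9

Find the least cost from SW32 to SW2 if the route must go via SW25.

17.7

Best SW32 to SW25: SW32–SW1–SW25 costing 3.3
Best SW25 to SW2: SW25–SW26–SW21–SW2 costing 14.4
Total via SW25: 3.3 + 14.4 = 17.7.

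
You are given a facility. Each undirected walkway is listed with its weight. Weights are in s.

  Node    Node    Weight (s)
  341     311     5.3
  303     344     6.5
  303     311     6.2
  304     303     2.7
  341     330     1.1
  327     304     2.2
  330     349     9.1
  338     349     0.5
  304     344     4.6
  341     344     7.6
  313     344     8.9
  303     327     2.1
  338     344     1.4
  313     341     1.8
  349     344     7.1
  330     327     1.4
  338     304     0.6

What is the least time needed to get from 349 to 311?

Running Dijkstra from 349:
349: 0
338: 0.5  (via 349)
304: 1.1  (via 338)
344: 1.9  (via 338)
327: 3.3  (via 304)
303: 3.8  (via 304)
330: 4.7  (via 327)
341: 5.8  (via 330)
313: 7.6  (via 341)
311: 10  (via 303)
Shortest route: 349–338–304–303–311 = 10 s.

10 s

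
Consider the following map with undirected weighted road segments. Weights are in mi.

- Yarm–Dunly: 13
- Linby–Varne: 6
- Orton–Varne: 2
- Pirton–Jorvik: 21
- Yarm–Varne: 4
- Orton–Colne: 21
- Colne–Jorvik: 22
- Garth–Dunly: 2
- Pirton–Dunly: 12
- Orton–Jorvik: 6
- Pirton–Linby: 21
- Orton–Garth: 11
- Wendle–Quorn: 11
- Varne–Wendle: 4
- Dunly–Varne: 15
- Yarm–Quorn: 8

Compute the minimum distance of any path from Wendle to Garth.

17 mi

Enumerating some paths:
Wendle - Quorn - Yarm - Dunly - Garth: 11+8+13+2 = 34
Wendle - Varne - Orton - Garth: 4+2+11 = 17
Wendle - Varne - Yarm - Dunly - Garth: 4+4+13+2 = 23
Wendle - Varne - Dunly - Garth: 4+15+2 = 21
The minimum is 17 mi via Wendle - Varne - Orton - Garth.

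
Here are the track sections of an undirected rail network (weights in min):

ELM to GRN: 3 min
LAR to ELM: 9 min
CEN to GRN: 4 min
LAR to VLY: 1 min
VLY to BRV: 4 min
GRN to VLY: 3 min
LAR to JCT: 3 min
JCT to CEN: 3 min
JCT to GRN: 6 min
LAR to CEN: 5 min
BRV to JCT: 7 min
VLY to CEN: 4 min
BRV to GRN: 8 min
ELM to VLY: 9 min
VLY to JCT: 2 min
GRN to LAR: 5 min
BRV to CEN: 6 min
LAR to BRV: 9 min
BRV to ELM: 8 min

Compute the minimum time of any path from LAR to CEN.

Compare a few routes:
LAR → CEN: 5 = 5
LAR → VLY → JCT → CEN: 1+2+3 = 6
LAR → VLY → GRN → CEN: 1+3+4 = 8
LAR → JCT → CEN: 3+3 = 6
Cheapest is LAR → CEN at 5 min.

5 min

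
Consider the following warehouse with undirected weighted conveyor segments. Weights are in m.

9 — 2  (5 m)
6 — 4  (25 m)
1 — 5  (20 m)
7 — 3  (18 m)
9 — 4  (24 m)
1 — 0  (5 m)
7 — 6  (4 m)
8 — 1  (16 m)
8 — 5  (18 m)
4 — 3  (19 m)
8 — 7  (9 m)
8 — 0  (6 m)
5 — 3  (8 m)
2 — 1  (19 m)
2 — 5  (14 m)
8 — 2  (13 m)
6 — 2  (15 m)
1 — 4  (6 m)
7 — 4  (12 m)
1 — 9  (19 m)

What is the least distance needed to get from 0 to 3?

30 m

Enumerating some paths:
0 → 1 → 4 → 3: 5+6+19 = 30
0 → 8 → 7 → 3: 6+9+18 = 33
0 → 1 → 5 → 3: 5+20+8 = 33
0 → 8 → 5 → 3: 6+18+8 = 32
The minimum is 30 m via 0 → 1 → 4 → 3.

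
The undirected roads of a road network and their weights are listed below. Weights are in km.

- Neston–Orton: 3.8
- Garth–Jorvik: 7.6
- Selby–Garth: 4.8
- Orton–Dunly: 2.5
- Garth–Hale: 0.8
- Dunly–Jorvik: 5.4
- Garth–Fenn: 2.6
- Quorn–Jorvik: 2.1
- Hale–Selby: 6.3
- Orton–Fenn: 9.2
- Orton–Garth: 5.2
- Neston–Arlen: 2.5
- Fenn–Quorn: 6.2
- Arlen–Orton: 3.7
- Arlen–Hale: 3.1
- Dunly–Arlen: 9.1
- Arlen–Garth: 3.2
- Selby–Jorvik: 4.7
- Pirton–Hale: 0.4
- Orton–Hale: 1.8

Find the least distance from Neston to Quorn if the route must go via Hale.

Best Neston to Hale: Neston → Arlen → Hale costing 5.6
Shortest Hale→Quorn: Hale → Garth → Fenn → Quorn = 9.6
Total via Hale: 5.6 + 9.6 = 15.2 km.

15.2 km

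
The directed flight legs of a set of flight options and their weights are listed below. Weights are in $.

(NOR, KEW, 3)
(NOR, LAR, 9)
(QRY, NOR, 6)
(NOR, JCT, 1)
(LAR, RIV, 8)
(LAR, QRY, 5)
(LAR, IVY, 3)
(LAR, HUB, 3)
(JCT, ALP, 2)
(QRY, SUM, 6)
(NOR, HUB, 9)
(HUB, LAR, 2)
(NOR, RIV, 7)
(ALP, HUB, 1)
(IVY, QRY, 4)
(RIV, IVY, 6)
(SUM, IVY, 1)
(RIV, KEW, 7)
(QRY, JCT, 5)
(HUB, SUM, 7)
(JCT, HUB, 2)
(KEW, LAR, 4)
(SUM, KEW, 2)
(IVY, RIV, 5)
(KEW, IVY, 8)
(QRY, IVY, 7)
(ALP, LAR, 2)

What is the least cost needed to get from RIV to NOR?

Enumerating some paths:
RIV - IVY - QRY - NOR: 6+4+6 = 16
RIV - KEW - LAR - QRY - NOR: 7+4+5+6 = 22
The minimum is $16 via RIV - IVY - QRY - NOR.

$16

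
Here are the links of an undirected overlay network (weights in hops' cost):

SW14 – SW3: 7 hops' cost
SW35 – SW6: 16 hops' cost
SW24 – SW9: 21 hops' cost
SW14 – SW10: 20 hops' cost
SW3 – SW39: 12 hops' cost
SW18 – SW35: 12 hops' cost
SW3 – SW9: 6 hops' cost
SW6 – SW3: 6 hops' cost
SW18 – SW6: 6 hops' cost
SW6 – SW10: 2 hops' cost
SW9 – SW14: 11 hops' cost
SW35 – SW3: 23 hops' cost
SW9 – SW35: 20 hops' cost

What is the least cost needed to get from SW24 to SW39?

Running Dijkstra from SW24:
SW24: 0
SW9: 21  (via SW24)
SW3: 27  (via SW9)
SW14: 32  (via SW9)
SW6: 33  (via SW3)
SW10: 35  (via SW6)
SW39: 39  (via SW3)
Shortest route: SW24 → SW9 → SW3 → SW39 = 39 hops' cost.

39 hops' cost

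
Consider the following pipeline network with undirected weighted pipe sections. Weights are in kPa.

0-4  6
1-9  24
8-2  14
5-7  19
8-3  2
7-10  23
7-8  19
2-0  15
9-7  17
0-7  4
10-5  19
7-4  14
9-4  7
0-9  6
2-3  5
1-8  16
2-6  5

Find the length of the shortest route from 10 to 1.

Candidate routes:
10 → 7 → 0 → 9 → 1: 23+4+6+24 = 57
10 → 7 → 0 → 4 → 9 → 1: 23+4+6+7+24 = 64
10 → 7 → 8 → 1: 23+19+16 = 58
10 → 7 → 9 → 1: 23+17+24 = 64
The minimum is 57 kPa via 10 → 7 → 0 → 9 → 1.

57 kPa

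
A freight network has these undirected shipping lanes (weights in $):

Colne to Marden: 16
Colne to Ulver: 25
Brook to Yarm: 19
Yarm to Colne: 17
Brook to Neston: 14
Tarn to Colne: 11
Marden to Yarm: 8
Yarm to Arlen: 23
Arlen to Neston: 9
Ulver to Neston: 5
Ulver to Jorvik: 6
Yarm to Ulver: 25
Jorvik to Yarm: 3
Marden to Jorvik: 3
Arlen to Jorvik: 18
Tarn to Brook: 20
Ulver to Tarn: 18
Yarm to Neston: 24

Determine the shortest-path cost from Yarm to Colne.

$17

Enumerating some paths:
Yarm → Jorvik → Marden → Colne: 3+3+16 = 22
Yarm → Colne: 17 = 17
The minimum is $17 via Yarm → Colne.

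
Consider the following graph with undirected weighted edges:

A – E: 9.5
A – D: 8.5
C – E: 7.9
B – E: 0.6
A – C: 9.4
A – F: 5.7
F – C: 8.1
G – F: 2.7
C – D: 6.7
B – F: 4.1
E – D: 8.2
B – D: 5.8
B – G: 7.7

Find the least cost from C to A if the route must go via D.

Best C to D: C–D costing 6.7
Shortest D→A: D–A = 8.5
Total via D: 6.7 + 8.5 = 15.2.

15.2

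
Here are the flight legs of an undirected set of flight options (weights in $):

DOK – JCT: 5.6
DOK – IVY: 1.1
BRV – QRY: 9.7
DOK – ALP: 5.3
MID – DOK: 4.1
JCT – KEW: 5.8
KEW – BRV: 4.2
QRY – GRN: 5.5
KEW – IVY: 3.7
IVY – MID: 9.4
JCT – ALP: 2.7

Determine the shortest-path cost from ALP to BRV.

$12.7

Running Dijkstra from ALP:
ALP: 0
JCT: 2.7  (via ALP)
DOK: 5.3  (via ALP)
IVY: 6.4  (via DOK)
KEW: 8.5  (via JCT)
MID: 9.4  (via DOK)
BRV: 12.7  (via KEW)
Shortest route: ALP → JCT → KEW → BRV = $12.7.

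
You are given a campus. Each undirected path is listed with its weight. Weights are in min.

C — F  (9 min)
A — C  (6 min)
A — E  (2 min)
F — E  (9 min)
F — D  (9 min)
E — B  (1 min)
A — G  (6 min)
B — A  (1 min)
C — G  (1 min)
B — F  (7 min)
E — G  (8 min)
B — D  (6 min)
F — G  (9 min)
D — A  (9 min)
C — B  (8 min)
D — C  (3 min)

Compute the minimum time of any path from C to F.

Shortest distances from C:
C: 0
G: 1  (via C)
D: 3  (via C)
A: 6  (via C)
B: 7  (via A)
E: 8  (via A)
F: 9  (via C)
Shortest route: C–F = 9 min.

9 min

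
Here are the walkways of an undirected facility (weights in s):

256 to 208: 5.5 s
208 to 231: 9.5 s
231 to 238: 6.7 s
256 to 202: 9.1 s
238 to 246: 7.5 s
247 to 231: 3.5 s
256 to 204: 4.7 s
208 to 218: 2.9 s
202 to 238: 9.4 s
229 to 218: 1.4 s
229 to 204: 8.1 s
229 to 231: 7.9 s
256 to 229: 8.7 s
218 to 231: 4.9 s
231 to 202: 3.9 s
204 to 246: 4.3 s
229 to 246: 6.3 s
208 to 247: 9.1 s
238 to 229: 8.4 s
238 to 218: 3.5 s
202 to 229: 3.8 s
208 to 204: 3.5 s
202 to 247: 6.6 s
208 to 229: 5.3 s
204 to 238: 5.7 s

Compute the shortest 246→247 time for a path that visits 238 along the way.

17.7 s

Best 246 to 238: 246–238 costing 7.5
Best 238 to 247: 238–231–247 costing 10.2
Total via 238: 7.5 + 10.2 = 17.7 s.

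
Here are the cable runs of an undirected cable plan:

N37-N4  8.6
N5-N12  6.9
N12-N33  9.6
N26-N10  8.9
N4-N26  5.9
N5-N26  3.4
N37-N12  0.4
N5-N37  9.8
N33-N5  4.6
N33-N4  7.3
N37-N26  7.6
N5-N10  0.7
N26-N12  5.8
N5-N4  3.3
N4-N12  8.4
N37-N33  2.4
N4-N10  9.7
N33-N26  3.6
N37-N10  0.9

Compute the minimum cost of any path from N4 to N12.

5.3

Running Dijkstra from N4:
N4: 0
N5: 3.3  (via N4)
N10: 4  (via N5)
N37: 4.9  (via N10)
N12: 5.3  (via N37)
Shortest route: N4 → N5 → N10 → N37 → N12 = 5.3.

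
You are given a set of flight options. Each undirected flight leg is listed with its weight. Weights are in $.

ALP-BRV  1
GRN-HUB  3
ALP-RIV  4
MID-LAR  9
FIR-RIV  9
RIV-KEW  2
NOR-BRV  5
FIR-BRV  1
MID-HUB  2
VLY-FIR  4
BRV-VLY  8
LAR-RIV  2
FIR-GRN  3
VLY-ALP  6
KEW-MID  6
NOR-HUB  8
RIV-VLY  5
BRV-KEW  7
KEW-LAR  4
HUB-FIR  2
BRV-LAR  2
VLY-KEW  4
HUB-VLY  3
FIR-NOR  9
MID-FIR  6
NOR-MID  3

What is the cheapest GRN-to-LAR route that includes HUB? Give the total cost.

Best GRN to HUB: GRN → HUB costing 3
Best HUB to LAR: HUB → FIR → BRV → LAR costing 5
Total via HUB: 3 + 5 = $8.

$8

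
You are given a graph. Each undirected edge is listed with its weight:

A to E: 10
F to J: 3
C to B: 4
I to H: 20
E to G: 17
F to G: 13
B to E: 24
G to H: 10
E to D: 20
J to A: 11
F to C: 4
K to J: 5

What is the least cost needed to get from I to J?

46

Compare a few routes:
I → H → G → E → B → C → F → J: 20+10+17+24+4+4+3 = 82
I → H → G → E → A → J: 20+10+17+10+11 = 68
I → H → G → F → J: 20+10+13+3 = 46
The minimum is 46 via I → H → G → F → J.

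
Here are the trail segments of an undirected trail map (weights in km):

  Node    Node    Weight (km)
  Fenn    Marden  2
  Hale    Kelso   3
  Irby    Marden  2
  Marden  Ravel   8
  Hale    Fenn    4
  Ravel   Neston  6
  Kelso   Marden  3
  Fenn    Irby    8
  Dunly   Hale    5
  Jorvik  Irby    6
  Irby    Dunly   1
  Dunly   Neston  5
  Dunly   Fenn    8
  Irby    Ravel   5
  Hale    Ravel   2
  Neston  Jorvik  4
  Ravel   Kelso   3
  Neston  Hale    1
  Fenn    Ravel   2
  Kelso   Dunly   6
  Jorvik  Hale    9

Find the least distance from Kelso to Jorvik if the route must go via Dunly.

13 km

Best Kelso to Dunly: Kelso–Dunly costing 6
Best Dunly to Jorvik: Dunly–Irby–Jorvik costing 7
Total via Dunly: 6 + 7 = 13 km.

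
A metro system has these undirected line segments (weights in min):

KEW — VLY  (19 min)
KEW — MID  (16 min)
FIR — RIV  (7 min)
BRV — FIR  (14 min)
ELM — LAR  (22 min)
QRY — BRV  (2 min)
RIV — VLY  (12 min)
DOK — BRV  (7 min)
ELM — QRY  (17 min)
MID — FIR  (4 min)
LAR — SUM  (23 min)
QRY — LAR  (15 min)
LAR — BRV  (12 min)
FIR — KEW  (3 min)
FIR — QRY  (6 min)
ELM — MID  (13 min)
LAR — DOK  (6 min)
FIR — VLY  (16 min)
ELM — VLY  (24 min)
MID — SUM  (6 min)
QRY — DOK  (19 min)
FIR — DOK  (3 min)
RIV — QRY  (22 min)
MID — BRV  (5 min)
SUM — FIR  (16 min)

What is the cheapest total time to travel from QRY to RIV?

13 min

Compare a few routes:
QRY - BRV - DOK - FIR - RIV: 2+7+3+7 = 19
QRY - FIR - RIV: 6+7 = 13
QRY - RIV: 22 = 22
QRY - BRV - MID - FIR - RIV: 2+5+4+7 = 18
Cheapest is QRY - FIR - RIV at 13 min.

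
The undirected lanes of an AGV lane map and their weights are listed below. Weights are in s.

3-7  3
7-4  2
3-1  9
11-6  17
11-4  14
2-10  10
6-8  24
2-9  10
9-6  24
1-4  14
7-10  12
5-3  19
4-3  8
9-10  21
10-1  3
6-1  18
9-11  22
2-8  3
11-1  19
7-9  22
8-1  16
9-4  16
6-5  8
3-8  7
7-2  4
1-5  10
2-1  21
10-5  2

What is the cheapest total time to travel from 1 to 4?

14 s

Running Dijkstra from 1:
1: 0
10: 3  (via 1)
5: 5  (via 10)
3: 9  (via 1)
7: 12  (via 3)
2: 13  (via 10)
6: 13  (via 5)
4: 14  (via 1)
Shortest route: 1–4 = 14 s.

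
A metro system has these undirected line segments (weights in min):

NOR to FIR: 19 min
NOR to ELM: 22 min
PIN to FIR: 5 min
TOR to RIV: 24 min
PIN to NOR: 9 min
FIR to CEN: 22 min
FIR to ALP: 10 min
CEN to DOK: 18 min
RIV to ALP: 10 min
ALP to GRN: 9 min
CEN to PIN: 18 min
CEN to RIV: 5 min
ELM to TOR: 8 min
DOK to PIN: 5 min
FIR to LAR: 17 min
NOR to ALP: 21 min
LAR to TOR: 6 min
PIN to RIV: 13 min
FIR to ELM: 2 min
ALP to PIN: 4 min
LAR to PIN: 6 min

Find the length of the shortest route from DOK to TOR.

17 min

Settle nodes by increasing distance from DOK:
DOK: 0
PIN: 5  (via DOK)
ALP: 9  (via PIN)
FIR: 10  (via PIN)
LAR: 11  (via PIN)
ELM: 12  (via FIR)
NOR: 14  (via PIN)
TOR: 17  (via LAR)
Shortest route: DOK–PIN–LAR–TOR = 17 min.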